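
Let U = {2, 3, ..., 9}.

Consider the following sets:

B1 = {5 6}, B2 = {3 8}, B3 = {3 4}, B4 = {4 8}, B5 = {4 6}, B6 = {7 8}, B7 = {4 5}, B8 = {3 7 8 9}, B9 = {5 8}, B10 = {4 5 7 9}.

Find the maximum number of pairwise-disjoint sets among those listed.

B1, B3, B6 are pairwise disjoint (B1={5,6}; B3={3,4}; B6={7,8}).
Every remaining set overlaps one of these, and no 4 of the listed sets are pairwise disjoint, so 3 is the maximum.

3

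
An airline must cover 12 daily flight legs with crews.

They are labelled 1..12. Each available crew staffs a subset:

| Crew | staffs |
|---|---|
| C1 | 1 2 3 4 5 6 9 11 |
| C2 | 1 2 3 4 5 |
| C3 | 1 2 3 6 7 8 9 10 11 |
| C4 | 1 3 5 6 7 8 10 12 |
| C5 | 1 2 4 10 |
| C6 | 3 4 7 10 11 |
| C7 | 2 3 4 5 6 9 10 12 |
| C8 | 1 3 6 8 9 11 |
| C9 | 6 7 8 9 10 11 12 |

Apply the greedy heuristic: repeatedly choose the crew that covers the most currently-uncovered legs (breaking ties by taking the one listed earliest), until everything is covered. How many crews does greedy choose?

2

Greedy: pick C3 (covers 9 new) → pick C7 (covers 3 new). Total picks: 2.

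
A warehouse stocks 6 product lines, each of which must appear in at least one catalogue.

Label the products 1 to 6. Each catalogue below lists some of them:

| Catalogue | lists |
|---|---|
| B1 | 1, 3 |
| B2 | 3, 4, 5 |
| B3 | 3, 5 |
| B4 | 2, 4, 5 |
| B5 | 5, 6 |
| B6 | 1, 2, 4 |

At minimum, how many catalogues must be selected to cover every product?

B2 and B5 and B6 together: B2 ∪ B5 ∪ B6 = {1, 2, 3, 4, 5, 6} — every product is covered.
Only B5 contains 6, so B5 is forced; the remaining 4 products need at least 2 more catalogues (each remaining catalogue adds at most 3) — so at least 3 catalogues are needed, and 3 is optimal.

3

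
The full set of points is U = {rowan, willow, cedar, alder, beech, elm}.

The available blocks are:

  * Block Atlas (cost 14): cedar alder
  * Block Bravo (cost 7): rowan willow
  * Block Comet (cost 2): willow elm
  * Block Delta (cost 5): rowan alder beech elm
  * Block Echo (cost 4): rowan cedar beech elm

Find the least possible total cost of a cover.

11

Comet, Delta, Echo together cover every point (Comet ∪ Delta ∪ Echo = {rowan, willow, cedar, alder, beech, elm}); total cost 2 + 5 + 4 = 11.
No covering selection has total cost below 11.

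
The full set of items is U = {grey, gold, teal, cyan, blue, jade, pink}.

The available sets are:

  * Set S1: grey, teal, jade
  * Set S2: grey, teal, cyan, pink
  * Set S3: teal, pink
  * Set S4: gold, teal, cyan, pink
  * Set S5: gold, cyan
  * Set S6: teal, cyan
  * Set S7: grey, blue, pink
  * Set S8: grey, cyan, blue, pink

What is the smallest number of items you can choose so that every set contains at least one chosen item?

3

Take H = {gold, teal, blue}. Each listed set contains at least one of these, so H is a hitting set of size 3.
No choice of 2 items meets every set, so 3 is the minimum.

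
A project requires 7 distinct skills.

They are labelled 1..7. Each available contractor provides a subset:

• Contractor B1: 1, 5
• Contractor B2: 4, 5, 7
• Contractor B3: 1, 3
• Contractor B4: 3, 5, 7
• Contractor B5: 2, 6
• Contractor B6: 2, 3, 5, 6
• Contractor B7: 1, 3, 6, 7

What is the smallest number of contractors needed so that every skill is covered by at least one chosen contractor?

Take {B2, B3, B5}. Their union is {1, 2, 3, 4, 5, 6, 7}, which is all 7 skills.
Only B2 contains 4, so B2 is forced; the remaining 4 skills need at least 2 more contractors (each remaining contractor adds at most 3) — so at least 3 contractors are needed, and 3 is optimal.

3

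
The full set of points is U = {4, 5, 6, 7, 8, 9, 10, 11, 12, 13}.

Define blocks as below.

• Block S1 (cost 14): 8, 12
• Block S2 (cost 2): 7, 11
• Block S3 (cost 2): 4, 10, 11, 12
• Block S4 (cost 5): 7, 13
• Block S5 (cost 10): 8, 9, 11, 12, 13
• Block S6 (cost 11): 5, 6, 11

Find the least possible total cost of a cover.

25

S2, S3, S5, S6 together cover every point (S2 ∪ S3 ∪ S5 ∪ S6 = {4, 5, 6, 7, 8, 9, 10, 11, 12, 13}); total cost 2 + 2 + 10 + 11 = 25.
No covering selection has total cost below 25.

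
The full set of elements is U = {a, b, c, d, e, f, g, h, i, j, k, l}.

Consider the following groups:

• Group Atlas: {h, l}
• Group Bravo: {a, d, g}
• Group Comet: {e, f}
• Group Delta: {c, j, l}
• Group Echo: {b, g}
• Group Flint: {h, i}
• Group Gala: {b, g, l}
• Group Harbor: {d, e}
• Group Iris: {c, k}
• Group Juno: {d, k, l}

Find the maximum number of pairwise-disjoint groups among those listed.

4

Echo, Flint, Harbor, Iris are pairwise disjoint (Echo={b,g}; Flint={h,i}; Harbor={d,e}; Iris={c,k}).
Every remaining group overlaps one of these, and no 5 of the listed groups are pairwise disjoint, so 4 is the maximum.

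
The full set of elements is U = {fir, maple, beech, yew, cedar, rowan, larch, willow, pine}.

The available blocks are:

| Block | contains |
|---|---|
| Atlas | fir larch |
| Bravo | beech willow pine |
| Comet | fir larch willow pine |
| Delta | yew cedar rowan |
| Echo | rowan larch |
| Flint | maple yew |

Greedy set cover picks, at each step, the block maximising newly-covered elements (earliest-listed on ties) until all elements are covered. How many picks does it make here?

Greedy: pick Comet (covers 4 new) → pick Delta (covers 3 new) → pick Bravo (covers 1 new) → pick Flint (covers 1 new). Total picks: 4.

4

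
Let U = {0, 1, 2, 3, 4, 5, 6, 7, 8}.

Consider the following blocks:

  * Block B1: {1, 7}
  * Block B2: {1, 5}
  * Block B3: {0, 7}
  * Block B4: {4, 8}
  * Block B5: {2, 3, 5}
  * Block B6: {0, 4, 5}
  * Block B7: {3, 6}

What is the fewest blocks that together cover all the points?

B1 and B3 and B4 and B5 and B7 together: B1 ∪ B3 ∪ B4 ∪ B5 ∪ B7 = {0, 1, 2, 3, 4, 5, 6, 7, 8} — every point is covered.
No 4 of the 7 blocks cover everything (all 35 combinations miss at least one point), so 5 is optimal.

5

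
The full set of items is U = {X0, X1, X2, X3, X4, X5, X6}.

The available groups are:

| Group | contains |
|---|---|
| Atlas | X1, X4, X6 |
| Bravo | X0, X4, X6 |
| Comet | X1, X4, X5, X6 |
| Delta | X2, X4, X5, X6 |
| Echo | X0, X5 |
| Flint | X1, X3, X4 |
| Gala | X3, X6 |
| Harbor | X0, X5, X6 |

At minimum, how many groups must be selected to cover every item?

Take {Bravo, Delta, Flint}. Their union is {X0, X1, X2, X3, X4, X5, X6}, which is all 7 items.
Only Delta contains X2, so Delta is forced; the remaining 3 items need at least 2 more groups (each remaining group adds at most 2) — so at least 3 groups are needed, and 3 is optimal.

3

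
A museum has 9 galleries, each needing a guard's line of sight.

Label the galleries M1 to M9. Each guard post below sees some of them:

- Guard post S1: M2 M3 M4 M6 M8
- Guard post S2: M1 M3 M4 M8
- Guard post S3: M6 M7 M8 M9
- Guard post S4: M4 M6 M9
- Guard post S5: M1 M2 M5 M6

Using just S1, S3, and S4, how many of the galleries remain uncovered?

Union of S1, S3, S4 = {M2, M3, M4, M6, M7, M8, M9}.
Not covered: M1, M5 — 2 galleries.

2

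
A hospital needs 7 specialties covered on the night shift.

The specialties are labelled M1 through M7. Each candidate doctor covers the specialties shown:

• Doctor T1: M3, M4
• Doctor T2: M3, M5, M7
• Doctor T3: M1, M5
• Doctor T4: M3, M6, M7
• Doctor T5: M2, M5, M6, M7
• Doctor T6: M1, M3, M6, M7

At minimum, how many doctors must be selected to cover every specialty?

3

Take {T1, T3, T5}. Their union is {M1, M2, M3, M4, M5, M6, M7}, which is all 7 specialties.
Only T5 contains M2, so T5 is forced; the remaining 3 specialties need at least 2 more doctors (each remaining doctor adds at most 2) — so at least 3 doctors are needed, and 3 is optimal.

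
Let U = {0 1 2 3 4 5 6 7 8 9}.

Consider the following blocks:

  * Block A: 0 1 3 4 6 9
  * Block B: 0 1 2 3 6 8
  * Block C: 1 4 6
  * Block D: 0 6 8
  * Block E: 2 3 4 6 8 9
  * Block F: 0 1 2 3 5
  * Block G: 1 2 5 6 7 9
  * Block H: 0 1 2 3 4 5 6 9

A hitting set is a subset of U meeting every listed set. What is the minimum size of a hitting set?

Take T = {5, 6}. Each listed block contains at least one of these, so T is a hitting set of size 2.
No single element lies in every block, so at least 2 are needed and 2 is optimal.

2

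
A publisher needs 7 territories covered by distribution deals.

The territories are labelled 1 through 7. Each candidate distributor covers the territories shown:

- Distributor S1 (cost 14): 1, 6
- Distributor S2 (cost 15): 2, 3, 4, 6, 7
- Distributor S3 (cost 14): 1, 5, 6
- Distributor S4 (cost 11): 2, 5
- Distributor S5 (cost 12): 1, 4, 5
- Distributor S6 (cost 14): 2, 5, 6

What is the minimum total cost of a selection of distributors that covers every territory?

27

S2, S5 together cover every territory (S2 ∪ S5 = {1, 2, 3, 4, 5, 6, 7}); total cost 15 + 12 = 27.
No covering selection has total cost below 27.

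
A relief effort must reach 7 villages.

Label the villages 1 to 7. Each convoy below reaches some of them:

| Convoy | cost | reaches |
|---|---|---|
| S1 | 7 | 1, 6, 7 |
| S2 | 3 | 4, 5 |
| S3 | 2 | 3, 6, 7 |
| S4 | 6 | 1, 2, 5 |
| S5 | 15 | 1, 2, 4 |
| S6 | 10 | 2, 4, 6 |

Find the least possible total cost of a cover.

11

S2, S3, S4 together cover every village (S2 ∪ S3 ∪ S4 = {1, 2, 3, 4, 5, 6, 7}); total cost 3 + 2 + 6 = 11.
No covering selection has total cost below 11.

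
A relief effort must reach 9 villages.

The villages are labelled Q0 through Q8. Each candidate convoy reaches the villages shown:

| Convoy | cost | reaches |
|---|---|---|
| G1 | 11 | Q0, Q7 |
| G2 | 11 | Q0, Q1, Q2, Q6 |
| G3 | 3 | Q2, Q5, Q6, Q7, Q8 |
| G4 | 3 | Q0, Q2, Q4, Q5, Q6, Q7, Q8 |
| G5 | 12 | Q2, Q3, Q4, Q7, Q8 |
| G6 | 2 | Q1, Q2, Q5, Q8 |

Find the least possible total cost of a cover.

G4, G5, G6 together cover every village (G4 ∪ G5 ∪ G6 = {Q0, Q1, Q2, Q3, Q4, Q5, Q6, Q7, Q8}); total cost 3 + 12 + 2 = 17.
No covering selection has total cost below 17.

17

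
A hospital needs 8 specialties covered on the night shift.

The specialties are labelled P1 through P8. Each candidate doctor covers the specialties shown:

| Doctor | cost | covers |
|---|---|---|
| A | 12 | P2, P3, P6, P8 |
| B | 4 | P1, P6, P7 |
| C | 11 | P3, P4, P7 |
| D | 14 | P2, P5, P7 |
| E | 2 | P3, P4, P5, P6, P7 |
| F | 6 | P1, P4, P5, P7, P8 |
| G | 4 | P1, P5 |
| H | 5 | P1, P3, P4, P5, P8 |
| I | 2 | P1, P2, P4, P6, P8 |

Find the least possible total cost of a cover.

E, I together cover every specialty (E ∪ I = {P1, P2, P3, P4, P5, P6, P7, P8}); total cost 2 + 2 = 4.
No covering selection has total cost below 4.

4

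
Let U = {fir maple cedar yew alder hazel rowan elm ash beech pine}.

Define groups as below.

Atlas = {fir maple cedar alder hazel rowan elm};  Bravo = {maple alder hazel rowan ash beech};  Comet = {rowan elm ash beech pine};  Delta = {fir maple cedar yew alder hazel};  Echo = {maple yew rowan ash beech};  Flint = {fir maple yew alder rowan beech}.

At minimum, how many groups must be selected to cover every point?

2

Comet and Delta together: Comet ∪ Delta = {fir, maple, cedar, yew, alder, hazel, rowan, elm, ash, beech, pine} — every point is covered.
No single group has all 11 points (the largest, Atlas, has 7), so 2 is optimal.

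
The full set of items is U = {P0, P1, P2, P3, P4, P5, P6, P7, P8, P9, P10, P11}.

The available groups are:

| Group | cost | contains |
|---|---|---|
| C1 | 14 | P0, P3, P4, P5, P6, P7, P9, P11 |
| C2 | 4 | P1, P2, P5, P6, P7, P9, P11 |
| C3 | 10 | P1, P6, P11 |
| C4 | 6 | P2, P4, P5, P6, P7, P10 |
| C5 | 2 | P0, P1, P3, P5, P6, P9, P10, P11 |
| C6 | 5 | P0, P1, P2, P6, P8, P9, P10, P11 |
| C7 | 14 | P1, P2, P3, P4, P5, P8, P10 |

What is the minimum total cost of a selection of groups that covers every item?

C4, C5, C6 together cover every item (C4 ∪ C5 ∪ C6 = {P0, P1, P2, P3, P4, P5, P6, P7, P8, P9, P10, P11}); total cost 6 + 2 + 5 = 13.
The greedy pick C5, C2, C6, C4 costs 17; no covering selection beats 13.

13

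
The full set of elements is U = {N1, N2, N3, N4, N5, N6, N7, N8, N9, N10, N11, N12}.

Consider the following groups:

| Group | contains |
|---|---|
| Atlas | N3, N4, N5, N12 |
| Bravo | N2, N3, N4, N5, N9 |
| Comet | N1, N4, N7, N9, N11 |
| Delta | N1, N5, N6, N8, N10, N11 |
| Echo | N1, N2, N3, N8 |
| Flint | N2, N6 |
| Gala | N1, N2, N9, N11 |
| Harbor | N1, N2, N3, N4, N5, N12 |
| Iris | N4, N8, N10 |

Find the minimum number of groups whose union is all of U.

Comet and Delta and Harbor together: Comet ∪ Delta ∪ Harbor = {N1, N2, N3, N4, N5, N6, N7, N8, N9, N10, N11, N12} — every element is covered.
Only Comet contains N7, so Comet is forced; the remaining 7 elements need at least 2 more groups (each remaining group adds at most 4) — so at least 3 groups are needed, and 3 is optimal.

3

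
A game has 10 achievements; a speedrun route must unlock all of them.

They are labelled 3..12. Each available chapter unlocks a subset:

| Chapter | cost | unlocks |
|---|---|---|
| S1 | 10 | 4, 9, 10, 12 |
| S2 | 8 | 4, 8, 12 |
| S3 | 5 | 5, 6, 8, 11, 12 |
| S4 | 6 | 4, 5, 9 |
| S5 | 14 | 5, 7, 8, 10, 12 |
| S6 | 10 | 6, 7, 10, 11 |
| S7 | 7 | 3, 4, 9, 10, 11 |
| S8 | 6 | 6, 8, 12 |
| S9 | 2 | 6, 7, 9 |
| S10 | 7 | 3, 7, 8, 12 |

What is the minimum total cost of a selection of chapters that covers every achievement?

S3, S7, S9 together cover every achievement (S3 ∪ S7 ∪ S9 = {3, 4, 5, 6, 7, 8, 9, 10, 11, 12}); total cost 5 + 7 + 2 = 14.
No covering selection has total cost below 14.

14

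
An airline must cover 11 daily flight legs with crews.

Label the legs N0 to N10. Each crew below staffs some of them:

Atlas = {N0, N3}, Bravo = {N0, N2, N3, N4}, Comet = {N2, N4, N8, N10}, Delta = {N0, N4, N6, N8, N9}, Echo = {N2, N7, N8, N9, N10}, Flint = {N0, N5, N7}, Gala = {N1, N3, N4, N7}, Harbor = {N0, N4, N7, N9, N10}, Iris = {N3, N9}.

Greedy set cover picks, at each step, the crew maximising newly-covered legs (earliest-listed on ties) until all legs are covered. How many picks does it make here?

Greedy: pick Delta (covers 5 new) → pick Echo (covers 3 new) → pick Gala (covers 2 new) → pick Flint (covers 1 new). Total picks: 4.

4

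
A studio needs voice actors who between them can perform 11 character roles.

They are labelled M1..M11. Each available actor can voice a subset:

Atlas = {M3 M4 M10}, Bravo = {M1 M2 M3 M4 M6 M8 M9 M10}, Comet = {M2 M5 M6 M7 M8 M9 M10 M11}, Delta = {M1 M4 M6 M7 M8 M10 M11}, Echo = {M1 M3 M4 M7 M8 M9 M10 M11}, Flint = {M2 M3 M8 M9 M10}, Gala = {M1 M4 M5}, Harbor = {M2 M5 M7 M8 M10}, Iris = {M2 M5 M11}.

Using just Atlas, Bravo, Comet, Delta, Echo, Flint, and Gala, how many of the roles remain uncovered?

0

Union of Atlas, Bravo, Comet, Delta, Echo, Flint, Gala = {M1, M2, M3, M4, M5, M6, M7, M8, M9, M10, M11} — that's every role, so 0 are uncovered.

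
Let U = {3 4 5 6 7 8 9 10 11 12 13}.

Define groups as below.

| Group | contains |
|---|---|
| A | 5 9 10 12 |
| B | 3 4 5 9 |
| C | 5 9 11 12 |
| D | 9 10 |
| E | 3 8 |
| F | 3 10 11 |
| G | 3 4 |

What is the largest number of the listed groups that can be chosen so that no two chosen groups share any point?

2

C, G are pairwise disjoint (C={5,9,11,12}; G={3,4}).
Every remaining group overlaps one of these, and no 3 of the listed groups are pairwise disjoint, so 2 is the maximum.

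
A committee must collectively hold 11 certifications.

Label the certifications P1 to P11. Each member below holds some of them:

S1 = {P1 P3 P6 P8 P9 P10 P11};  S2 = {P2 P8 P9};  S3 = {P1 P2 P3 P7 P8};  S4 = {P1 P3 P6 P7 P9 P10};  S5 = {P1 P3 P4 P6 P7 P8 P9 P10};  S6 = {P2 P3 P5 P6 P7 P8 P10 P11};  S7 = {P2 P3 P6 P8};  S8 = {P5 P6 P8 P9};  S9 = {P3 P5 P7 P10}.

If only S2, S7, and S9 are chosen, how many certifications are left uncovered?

Union of S2, S7, S9 = {P2, P3, P5, P6, P7, P8, P9, P10}.
Not covered: P1, P4, P11 — 3 certifications.

3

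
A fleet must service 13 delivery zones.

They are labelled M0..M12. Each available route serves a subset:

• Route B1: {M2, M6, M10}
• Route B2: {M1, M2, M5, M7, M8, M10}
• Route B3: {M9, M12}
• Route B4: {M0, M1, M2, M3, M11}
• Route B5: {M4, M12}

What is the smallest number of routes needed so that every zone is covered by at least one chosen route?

5

B1 and B2 and B3 and B4 and B5 together: B1 ∪ B2 ∪ B3 ∪ B4 ∪ B5 = {M0, M1, M2, M3, M4, M5, M6, M7, M8, M9, M10, M11, M12} — every zone is covered.
No 4 of the 5 routes cover everything (all 5 combinations miss at least one zone), so 5 is optimal.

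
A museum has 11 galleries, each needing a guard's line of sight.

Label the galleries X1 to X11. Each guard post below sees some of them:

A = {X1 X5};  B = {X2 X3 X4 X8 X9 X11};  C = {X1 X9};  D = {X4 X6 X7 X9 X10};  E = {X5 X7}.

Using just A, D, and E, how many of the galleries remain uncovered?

4

Union of A, D, E = {X1, X4, X5, X6, X7, X9, X10}.
Not covered: X2, X3, X8, X11 — 4 galleries.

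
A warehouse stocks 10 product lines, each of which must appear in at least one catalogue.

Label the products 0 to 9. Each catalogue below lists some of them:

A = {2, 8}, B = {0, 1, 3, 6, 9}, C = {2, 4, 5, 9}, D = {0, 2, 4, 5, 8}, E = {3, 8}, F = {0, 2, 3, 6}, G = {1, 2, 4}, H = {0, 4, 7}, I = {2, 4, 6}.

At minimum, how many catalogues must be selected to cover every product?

B and D and H together: B ∪ D ∪ H = {0, 1, 2, 3, 4, 5, 6, 7, 8, 9} — every product is covered.
Only H contains 7, so H is forced; the remaining 7 products need at least 2 more catalogues (each remaining catalogue adds at most 4) — so at least 3 catalogues are needed, and 3 is optimal.

3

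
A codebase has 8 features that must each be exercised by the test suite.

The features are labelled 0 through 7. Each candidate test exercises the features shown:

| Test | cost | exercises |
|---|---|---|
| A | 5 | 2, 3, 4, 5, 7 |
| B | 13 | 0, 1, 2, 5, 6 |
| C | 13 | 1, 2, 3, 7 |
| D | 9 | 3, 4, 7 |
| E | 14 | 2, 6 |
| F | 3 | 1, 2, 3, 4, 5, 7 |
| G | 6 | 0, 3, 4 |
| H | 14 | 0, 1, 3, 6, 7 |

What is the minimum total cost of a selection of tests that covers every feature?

B, F together cover every feature (B ∪ F = {0, 1, 2, 3, 4, 5, 6, 7}); total cost 13 + 3 = 16.
The greedy pick F, G, B costs 22; no covering selection beats 16.

16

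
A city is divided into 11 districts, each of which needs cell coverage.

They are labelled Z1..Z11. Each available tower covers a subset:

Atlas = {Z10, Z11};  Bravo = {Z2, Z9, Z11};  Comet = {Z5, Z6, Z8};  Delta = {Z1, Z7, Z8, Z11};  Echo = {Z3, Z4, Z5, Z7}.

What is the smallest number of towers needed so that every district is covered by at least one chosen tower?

Take {Atlas, Bravo, Comet, Delta, Echo}. Their union is {Z1, Z2, Z3, Z4, Z5, Z6, Z7, Z8, Z9, Z10, Z11}, which is all 11 districts.
No 4 of the 5 towers cover everything (all 5 combinations miss at least one district), so 5 is optimal.

5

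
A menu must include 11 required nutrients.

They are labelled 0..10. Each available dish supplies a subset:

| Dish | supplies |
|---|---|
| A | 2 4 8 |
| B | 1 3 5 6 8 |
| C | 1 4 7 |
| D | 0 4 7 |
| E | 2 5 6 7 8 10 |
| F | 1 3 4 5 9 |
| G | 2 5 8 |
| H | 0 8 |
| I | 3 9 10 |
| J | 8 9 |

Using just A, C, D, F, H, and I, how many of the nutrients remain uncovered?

1

Union of A, C, D, F, H, I = {0, 1, 2, 3, 4, 5, 7, 8, 9, 10}.
Not covered: 6 — 1 nutrient.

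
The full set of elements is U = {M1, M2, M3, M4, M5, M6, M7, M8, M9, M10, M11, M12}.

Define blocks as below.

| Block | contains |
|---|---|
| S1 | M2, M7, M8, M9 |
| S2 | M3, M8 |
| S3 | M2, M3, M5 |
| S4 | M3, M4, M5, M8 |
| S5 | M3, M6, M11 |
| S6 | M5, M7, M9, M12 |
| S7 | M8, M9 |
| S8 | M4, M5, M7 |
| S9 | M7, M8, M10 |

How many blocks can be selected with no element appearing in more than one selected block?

S5, S7, S8 are pairwise disjoint (S5={M3,M6,M11}; S7={M8,M9}; S8={M4,M5,M7}).
Every remaining block overlaps one of these, and no 4 of the listed blocks are pairwise disjoint, so 3 is the maximum.

3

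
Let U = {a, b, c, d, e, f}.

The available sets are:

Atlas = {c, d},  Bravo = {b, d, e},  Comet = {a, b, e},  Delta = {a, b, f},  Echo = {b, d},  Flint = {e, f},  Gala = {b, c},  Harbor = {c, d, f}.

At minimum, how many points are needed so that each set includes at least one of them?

3

The 3 points {b, c, e} hit every set.
No choice of 2 points meets every set, so 3 is the minimum.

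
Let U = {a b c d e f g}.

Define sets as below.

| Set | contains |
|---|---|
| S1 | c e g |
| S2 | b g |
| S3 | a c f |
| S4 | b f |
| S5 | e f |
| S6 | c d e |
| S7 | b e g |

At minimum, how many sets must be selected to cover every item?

3

Take {S3, S6, S7}. Their union is {a, b, c, d, e, f, g}, which is all 7 items.
Each set has at most 3 items, and 2·3 = 6 < 7 — so at least 3 sets are needed, and 3 is optimal.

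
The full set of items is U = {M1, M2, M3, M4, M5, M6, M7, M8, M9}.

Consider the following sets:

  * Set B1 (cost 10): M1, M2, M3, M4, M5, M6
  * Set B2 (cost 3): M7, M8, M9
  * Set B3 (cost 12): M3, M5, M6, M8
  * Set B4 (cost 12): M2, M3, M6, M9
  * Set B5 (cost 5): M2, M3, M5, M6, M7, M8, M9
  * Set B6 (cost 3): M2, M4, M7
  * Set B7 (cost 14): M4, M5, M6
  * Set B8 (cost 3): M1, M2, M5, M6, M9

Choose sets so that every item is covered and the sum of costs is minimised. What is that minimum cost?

B5, B6, B8 together cover every item (B5 ∪ B6 ∪ B8 = {M1, M2, M3, M4, M5, M6, M7, M8, M9}); total cost 5 + 3 + 3 = 11.
The greedy pick B8, B2, B6, B5 costs 14; no covering selection beats 11.

11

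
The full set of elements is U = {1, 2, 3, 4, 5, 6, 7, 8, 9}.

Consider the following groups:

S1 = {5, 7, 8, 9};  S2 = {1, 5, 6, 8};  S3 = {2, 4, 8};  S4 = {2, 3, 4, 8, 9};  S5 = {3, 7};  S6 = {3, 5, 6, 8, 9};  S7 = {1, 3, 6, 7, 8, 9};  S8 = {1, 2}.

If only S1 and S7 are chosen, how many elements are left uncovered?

2

Union of S1, S7 = {1, 3, 5, 6, 7, 8, 9}.
Not covered: 2, 4 — 2 elements.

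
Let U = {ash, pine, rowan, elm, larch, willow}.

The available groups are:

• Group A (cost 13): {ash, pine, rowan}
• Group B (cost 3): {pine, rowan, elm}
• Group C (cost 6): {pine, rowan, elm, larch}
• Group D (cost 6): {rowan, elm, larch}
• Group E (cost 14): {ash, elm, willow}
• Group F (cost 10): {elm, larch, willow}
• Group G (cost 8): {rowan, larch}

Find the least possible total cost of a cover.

C, E together cover every point (C ∪ E = {ash, pine, rowan, elm, larch, willow}); total cost 6 + 14 = 20.
The greedy pick B, F, A costs 26; no covering selection beats 20.

20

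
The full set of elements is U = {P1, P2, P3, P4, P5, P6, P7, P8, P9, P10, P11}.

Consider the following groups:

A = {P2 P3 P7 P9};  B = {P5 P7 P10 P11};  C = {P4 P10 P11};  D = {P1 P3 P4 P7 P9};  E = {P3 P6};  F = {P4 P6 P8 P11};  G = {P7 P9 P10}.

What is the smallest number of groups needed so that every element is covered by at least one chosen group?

4

A, B, D, and F cover everything between them: the union {P1, P2, P3, P4, P5, P6, P7, P8, P9, P10, P11} is all of U.
No 3 of the 7 groups cover everything (all 35 combinations miss at least one element), so 4 is optimal.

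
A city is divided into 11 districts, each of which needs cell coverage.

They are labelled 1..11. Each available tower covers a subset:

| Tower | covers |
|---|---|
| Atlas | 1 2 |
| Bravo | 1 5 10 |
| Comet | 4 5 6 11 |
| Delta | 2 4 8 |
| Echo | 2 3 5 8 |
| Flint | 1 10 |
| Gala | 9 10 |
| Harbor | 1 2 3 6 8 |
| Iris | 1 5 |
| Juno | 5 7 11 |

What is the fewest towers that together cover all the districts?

Comet and Gala and Harbor and Juno together: Comet ∪ Gala ∪ Harbor ∪ Juno = {1, 2, 3, 4, 5, 6, 7, 8, 9, 10, 11} — every district is covered.
No 3 of the 10 towers cover everything (all 120 combinations miss at least one district), so 4 is optimal.

4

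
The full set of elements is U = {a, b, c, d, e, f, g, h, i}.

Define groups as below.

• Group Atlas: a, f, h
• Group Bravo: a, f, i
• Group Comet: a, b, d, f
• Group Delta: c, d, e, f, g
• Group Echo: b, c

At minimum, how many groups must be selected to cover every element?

4

Atlas, Bravo, Delta, and Echo cover everything between them: the union {a, b, c, d, e, f, g, h, i} is all of U.
No 3 of the 5 groups cover everything (all 10 combinations miss at least one element), so 4 is optimal.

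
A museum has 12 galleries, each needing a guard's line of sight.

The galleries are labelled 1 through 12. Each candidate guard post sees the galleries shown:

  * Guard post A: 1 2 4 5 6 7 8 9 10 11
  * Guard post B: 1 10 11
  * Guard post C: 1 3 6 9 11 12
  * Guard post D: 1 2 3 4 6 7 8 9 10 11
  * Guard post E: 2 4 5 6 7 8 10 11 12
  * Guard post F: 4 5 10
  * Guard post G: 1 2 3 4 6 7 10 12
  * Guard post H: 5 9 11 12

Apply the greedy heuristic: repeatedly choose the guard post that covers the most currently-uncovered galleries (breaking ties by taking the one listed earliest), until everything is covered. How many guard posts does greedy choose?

Greedy: pick A (covers 10 new) → pick C (covers 2 new). Total picks: 2.

2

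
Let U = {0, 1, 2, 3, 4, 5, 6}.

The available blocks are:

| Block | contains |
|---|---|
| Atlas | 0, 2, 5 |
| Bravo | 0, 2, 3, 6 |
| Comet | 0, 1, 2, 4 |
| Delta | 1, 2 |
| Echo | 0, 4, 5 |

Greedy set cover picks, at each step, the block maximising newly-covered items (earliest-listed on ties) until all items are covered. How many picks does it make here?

Greedy: pick Bravo (covers 4 new) → pick Comet (covers 2 new) → pick Atlas (covers 1 new). Total picks: 3.

3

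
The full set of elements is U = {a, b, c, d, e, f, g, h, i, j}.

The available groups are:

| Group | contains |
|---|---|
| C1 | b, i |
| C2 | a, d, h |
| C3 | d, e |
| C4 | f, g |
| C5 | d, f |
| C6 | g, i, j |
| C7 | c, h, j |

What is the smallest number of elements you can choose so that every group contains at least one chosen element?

The 4 elements {c, d, f, i} hit every group.
The groups C1, C3, C4, C7 are pairwise disjoint, so any hitting set needs a separate element for each — at least 4. Hence 4 is optimal.

4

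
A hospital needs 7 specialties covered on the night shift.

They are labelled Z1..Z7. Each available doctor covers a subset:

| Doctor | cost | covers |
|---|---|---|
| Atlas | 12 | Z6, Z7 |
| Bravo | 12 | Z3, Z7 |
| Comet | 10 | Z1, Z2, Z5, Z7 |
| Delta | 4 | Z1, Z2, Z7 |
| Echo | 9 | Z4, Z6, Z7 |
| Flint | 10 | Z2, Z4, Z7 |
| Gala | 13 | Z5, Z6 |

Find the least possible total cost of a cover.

31

Bravo, Comet, Echo together cover every specialty (Bravo ∪ Comet ∪ Echo = {Z1, Z2, Z3, Z4, Z5, Z6, Z7}); total cost 12 + 10 + 9 = 31.
The greedy pick Delta, Echo, Comet, Bravo costs 35; no covering selection beats 31.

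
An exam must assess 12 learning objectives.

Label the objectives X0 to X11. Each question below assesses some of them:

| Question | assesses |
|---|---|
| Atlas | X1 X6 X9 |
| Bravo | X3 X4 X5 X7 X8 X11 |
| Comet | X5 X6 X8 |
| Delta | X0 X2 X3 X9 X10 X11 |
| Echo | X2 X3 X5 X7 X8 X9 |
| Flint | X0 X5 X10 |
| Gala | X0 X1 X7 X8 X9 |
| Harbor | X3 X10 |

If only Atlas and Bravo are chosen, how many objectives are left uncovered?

Union of Atlas, Bravo = {X1, X3, X4, X5, X6, X7, X8, X9, X11}.
Not covered: X0, X2, X10 — 3 objectives.

3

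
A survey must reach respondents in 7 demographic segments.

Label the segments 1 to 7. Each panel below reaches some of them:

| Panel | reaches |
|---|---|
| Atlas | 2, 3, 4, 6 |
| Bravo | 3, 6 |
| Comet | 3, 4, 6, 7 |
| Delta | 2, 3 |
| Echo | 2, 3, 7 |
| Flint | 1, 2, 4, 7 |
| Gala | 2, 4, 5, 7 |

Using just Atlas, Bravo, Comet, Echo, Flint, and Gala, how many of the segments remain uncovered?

0

Union of Atlas, Bravo, Comet, Echo, Flint, Gala = {1, 2, 3, 4, 5, 6, 7} — that's every segment, so 0 are uncovered.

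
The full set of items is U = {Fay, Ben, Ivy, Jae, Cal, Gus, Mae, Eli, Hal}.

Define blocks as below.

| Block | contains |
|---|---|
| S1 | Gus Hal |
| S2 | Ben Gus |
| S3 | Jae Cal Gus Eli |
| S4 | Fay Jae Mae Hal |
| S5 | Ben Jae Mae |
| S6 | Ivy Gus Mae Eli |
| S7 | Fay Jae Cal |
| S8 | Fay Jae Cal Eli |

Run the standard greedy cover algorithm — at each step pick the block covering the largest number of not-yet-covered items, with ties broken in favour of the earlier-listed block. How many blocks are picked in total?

Greedy: pick S3 (covers 4 new) → pick S4 (covers 3 new) → pick S2 (covers 1 new) → pick S6 (covers 1 new). Total picks: 4.

4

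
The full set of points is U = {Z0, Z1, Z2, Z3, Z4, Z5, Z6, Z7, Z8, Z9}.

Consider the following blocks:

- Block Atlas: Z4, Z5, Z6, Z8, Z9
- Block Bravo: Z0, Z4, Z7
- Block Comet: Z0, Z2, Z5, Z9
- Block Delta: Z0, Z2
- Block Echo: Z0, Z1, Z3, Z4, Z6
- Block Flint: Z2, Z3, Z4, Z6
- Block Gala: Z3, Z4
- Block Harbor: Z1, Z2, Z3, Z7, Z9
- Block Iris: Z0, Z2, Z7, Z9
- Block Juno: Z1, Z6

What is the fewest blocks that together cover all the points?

Atlas, Comet, and Harbor cover everything between them: the union {Z0, Z1, Z2, Z3, Z4, Z5, Z6, Z7, Z8, Z9} is all of U.
Only Atlas contains Z8, so Atlas is forced; the remaining 5 points need at least 2 more blocks (each remaining block adds at most 4) — so at least 3 blocks are needed, and 3 is optimal.

3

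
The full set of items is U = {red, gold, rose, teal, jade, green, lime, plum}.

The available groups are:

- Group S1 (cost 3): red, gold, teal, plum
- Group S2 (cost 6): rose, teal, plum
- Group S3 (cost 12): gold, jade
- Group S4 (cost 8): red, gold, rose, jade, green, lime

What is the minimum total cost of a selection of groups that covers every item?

S1, S4 together cover every item (S1 ∪ S4 = {red, gold, rose, teal, jade, green, lime, plum}); total cost 3 + 8 = 11.
No covering selection has total cost below 11.

11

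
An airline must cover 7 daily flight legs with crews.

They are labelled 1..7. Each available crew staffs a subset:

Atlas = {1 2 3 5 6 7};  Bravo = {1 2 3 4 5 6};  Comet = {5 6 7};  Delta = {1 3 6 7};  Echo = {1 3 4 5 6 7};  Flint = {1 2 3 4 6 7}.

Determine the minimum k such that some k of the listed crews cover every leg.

2

Take {Comet, Flint}. Their union is {1, 2, 3, 4, 5, 6, 7}, which is all 7 legs.
No single crew has all 7 legs (the largest, Atlas, has 6), so 2 is optimal.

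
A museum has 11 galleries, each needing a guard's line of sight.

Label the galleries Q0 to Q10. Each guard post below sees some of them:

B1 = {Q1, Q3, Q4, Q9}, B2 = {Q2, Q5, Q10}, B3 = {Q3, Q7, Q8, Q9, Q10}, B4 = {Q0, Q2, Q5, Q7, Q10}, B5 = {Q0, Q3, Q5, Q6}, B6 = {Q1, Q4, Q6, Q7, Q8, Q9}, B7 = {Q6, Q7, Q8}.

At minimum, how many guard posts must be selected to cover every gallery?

3

Take {B2, B5, B6}. Their union is {Q0, Q1, Q2, Q3, Q4, Q5, Q6, Q7, Q8, Q9, Q10}, which is all 11 galleries.
No 2 of the 7 guard posts cover everything (all 21 combinations miss at least one gallery), so 3 is optimal.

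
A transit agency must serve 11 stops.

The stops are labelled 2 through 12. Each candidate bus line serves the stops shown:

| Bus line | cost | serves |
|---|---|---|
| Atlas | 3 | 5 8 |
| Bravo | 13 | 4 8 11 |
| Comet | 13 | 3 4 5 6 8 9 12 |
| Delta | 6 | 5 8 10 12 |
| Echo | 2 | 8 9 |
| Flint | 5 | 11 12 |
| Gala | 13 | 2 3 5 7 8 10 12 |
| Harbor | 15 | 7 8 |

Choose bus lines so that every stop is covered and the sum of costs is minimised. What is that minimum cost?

31

Comet, Flint, Gala together cover every stop (Comet ∪ Flint ∪ Gala = {2, 3, 4, 5, 6, 7, 8, 9, 10, 11, 12}); total cost 13 + 5 + 13 = 31.
The greedy pick Echo, Delta, Comet, Flint, Gala costs 39; no covering selection beats 31.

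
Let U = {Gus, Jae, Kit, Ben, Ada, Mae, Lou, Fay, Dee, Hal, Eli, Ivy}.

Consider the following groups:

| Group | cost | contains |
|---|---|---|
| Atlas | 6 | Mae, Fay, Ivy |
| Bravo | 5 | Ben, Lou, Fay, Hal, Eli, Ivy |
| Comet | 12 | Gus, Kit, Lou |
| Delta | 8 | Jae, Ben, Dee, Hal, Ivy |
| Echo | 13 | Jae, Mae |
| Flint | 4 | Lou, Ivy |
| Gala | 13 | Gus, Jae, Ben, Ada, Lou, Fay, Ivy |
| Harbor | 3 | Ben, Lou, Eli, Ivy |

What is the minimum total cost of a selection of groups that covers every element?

Atlas, Comet, Delta, Gala, Harbor together cover every element (Atlas ∪ Comet ∪ Delta ∪ Gala ∪ Harbor = {Gus, Jae, Kit, Ben, Ada, Mae, Lou, Fay, Dee, Hal, Eli, Ivy}); total cost 6 + 12 + 8 + 13 + 3 = 42.
The greedy pick Harbor, Bravo, Delta, Atlas, Comet, Gala costs 47; no covering selection beats 42.

42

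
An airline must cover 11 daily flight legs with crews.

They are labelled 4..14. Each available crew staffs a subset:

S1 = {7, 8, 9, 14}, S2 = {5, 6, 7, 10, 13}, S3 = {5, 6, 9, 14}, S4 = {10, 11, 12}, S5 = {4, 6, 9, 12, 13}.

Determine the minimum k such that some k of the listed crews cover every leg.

4

Take {S1, S2, S4, S5}. Their union is {4, 5, 6, 7, 8, 9, 10, 11, 12, 13, 14}, which is all 11 legs.
No 3 of the 5 crews cover everything (all 10 combinations miss at least one leg), so 4 is optimal.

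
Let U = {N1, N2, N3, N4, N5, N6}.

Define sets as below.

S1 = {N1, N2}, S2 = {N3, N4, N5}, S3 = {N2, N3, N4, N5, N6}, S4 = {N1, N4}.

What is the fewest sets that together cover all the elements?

2

S1 and S3 together: S1 ∪ S3 = {N1, N2, N3, N4, N5, N6} — every element is covered.
No single set has all 6 elements (the largest, S3, has 5), so 2 is optimal.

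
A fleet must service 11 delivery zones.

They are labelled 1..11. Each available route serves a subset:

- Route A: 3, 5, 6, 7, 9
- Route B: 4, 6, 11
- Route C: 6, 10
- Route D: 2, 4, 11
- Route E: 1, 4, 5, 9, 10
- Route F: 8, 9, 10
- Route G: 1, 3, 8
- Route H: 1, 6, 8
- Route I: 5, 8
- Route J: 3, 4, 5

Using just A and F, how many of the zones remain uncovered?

4

Union of A, F = {3, 5, 6, 7, 8, 9, 10}.
Not covered: 1, 2, 4, 11 — 4 zones.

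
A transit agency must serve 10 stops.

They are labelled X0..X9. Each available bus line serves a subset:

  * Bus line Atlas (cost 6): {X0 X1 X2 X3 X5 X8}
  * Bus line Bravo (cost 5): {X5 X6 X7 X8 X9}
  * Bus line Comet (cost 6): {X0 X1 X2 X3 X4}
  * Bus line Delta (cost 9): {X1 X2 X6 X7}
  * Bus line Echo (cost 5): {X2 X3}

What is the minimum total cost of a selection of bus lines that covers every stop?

11

Bravo, Comet together cover every stop (Bravo ∪ Comet = {X0, X1, X2, X3, X4, X5, X6, X7, X8, X9}); total cost 5 + 6 = 11.
The greedy pick Atlas, Bravo, Comet costs 17; no covering selection beats 11.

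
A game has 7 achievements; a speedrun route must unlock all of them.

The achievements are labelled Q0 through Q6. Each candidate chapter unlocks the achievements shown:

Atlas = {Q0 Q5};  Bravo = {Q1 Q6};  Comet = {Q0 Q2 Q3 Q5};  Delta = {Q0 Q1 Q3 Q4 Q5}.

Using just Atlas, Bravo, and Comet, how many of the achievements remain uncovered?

1

Union of Atlas, Bravo, Comet = {Q0, Q1, Q2, Q3, Q5, Q6}.
Not covered: Q4 — 1 achievement.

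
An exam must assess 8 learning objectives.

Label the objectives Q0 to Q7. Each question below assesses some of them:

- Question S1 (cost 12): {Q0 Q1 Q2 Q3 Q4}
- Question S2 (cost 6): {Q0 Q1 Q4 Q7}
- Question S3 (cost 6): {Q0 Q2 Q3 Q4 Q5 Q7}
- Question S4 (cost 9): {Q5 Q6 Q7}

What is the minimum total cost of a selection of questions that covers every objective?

21

S1, S4 together cover every objective (S1 ∪ S4 = {Q0, Q1, Q2, Q3, Q4, Q5, Q6, Q7}); total cost 12 + 9 = 21.
No covering selection has total cost below 21.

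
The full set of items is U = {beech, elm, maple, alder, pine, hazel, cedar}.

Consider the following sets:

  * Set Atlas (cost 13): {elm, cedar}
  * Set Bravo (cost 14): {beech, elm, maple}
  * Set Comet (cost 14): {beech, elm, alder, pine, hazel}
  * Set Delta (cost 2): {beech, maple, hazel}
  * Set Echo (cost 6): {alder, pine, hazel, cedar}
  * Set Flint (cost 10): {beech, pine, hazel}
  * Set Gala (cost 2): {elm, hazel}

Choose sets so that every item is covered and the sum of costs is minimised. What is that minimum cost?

10

Delta, Echo, Gala together cover every item (Delta ∪ Echo ∪ Gala = {beech, elm, maple, alder, pine, hazel, cedar}); total cost 2 + 6 + 2 = 10.
No covering selection has total cost below 10.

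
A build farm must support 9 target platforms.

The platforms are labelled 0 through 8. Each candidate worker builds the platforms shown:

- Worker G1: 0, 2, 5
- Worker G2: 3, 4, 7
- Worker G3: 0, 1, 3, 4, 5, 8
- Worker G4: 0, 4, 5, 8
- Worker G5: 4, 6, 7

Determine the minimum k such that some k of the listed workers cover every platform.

3

Take {G1, G3, G5}. Their union is {0, 1, 2, 3, 4, 5, 6, 7, 8}, which is all 9 platforms.
Only G3 contains 1, so G3 is forced; the remaining 3 platforms need at least 2 more workers (each remaining worker adds at most 2) — so at least 3 workers are needed, and 3 is optimal.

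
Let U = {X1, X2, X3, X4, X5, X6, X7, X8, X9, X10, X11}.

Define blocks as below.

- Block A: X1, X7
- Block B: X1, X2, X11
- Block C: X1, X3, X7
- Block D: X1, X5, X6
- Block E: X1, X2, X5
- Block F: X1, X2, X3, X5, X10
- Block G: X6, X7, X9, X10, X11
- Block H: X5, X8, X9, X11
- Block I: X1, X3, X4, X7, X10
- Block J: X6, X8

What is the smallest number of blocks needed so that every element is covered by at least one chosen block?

4

Take {E, G, I, J}. Their union is {X1, X2, X3, X4, X5, X6, X7, X8, X9, X10, X11}, which is all 11 elements.
No 3 of the 10 blocks cover everything (all 120 combinations miss at least one element), so 4 is optimal.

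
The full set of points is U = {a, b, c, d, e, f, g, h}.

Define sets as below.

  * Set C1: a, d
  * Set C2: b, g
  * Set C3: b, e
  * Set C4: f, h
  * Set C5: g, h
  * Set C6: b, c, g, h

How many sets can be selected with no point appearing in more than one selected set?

3

C1, C2, C4 are pairwise disjoint (C1={a,d}; C2={b,g}; C4={f,h}).
Every remaining set overlaps one of these, and no 4 of the listed sets are pairwise disjoint, so 3 is the maximum.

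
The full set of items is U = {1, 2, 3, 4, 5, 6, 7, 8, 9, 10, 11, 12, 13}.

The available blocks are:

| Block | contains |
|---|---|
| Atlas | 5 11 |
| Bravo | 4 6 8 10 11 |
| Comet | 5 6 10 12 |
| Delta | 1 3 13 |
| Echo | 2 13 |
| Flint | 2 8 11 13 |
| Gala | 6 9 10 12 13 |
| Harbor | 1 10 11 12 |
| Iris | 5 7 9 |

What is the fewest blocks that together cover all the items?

Bravo and Delta and Echo and Harbor and Iris together: Bravo ∪ Delta ∪ Echo ∪ Harbor ∪ Iris = {1, 2, 3, 4, 5, 6, 7, 8, 9, 10, 11, 12, 13} — every item is covered.
No 4 of the 9 blocks cover everything (all 126 combinations miss at least one item), so 5 is optimal.

5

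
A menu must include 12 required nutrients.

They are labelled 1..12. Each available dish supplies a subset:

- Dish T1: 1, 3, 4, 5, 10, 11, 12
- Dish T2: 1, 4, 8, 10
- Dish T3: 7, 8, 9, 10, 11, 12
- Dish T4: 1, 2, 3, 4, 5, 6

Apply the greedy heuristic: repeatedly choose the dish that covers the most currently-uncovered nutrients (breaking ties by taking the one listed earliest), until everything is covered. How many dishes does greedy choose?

3

Greedy: pick T1 (covers 7 new) → pick T3 (covers 3 new) → pick T4 (covers 2 new). Total picks: 3.
(The true minimum cover uses only 2 dishes, so greedy is not optimal here.)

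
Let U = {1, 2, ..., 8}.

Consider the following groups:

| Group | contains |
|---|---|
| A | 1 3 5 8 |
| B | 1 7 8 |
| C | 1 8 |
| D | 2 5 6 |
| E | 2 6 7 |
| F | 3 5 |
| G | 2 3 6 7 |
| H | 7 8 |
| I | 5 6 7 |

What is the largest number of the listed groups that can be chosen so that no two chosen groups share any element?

C, E, F are pairwise disjoint (C={1,8}; E={2,6,7}; F={3,5}).
Every remaining group overlaps one of these, and no 4 of the listed groups are pairwise disjoint, so 3 is the maximum.

3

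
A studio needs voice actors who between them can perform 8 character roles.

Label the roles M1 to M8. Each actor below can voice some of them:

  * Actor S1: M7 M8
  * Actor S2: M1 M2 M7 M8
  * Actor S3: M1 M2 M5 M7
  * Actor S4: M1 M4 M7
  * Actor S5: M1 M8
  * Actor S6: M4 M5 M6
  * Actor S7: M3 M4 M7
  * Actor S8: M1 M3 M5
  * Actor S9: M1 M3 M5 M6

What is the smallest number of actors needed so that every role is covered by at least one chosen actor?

3

S2 and S6 and S9 together: S2 ∪ S6 ∪ S9 = {M1, M2, M3, M4, M5, M6, M7, M8} — every role is covered.
No 2 of the 9 actors cover everything (all 36 combinations miss at least one role), so 3 is optimal.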